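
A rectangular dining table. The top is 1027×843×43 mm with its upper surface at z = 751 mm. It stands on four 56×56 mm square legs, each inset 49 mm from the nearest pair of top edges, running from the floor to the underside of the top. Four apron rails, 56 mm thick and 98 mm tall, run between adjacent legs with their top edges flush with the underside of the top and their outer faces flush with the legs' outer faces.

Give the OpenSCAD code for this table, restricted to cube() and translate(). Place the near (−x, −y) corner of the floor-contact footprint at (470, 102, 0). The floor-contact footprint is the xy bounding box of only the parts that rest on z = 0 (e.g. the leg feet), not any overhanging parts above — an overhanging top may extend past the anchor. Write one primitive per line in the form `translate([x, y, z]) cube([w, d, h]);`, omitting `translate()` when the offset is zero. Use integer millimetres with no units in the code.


translate([421, 53, 708]) cube([1027, 843, 43]);
translate([470, 102, 0]) cube([56, 56, 708]);
translate([1343, 102, 0]) cube([56, 56, 708]);
translate([470, 791, 0]) cube([56, 56, 708]);
translate([1343, 791, 0]) cube([56, 56, 708]);
translate([526, 102, 610]) cube([817, 56, 98]);
translate([526, 791, 610]) cube([817, 56, 98]);
translate([470, 158, 610]) cube([56, 633, 98]);
translate([1343, 158, 610]) cube([56, 633, 98]);


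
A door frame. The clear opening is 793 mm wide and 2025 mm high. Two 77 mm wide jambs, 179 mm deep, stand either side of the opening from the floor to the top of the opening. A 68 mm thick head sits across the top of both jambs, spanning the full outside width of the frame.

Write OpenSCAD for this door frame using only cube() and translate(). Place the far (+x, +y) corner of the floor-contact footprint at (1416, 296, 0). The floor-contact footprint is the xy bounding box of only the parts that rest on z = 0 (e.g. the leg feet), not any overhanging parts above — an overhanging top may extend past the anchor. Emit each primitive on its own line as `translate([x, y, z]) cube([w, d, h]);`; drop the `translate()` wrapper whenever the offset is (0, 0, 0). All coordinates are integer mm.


translate([469, 117, 0]) cube([77, 179, 2025]);
translate([1339, 117, 0]) cube([77, 179, 2025]);
translate([469, 117, 2025]) cube([947, 179, 68]);


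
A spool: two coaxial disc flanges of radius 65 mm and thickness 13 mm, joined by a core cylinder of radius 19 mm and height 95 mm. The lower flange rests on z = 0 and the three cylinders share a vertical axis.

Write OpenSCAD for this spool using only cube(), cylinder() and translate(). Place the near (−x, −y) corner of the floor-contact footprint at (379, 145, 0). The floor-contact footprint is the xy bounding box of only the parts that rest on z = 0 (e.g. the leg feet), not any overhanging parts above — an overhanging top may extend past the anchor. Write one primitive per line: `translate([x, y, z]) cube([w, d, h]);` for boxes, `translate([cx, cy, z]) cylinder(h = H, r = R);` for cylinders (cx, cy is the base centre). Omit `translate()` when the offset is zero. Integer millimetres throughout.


translate([444, 210, 0]) cylinder(h = 13, r = 65);
translate([444, 210, 13]) cylinder(h = 95, r = 19);
translate([444, 210, 108]) cylinder(h = 13, r = 65);


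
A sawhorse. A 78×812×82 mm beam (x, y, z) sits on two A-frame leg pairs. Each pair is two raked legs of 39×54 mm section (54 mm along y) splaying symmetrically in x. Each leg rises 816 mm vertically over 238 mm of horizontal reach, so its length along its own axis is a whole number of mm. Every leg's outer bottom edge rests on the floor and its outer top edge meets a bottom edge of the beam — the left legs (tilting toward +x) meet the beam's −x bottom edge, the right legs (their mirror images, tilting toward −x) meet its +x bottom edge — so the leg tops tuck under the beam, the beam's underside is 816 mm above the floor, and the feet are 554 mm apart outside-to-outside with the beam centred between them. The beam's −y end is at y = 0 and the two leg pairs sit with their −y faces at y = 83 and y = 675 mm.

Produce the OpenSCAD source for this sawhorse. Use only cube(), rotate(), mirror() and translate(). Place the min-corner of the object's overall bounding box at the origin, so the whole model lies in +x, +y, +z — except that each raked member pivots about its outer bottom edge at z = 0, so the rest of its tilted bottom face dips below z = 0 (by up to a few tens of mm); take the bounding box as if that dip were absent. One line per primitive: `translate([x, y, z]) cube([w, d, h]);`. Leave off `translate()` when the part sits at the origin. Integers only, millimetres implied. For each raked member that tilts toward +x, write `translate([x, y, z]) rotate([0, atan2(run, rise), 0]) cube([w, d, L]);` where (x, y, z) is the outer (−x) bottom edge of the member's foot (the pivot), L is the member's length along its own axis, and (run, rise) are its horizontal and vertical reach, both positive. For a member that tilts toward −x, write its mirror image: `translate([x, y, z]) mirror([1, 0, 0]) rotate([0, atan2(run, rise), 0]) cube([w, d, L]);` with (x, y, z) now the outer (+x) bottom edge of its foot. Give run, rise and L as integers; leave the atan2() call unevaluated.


// leg length = √(238² + 816²) = 850
// right-leg outer foot x = 2·238 + 78 = 554
// beam min-corner = (238, 0, 816)
translate([238, 0, 816]) cube([78, 812, 82]);
translate([0, 83, 0]) rotate([0, atan2(238, 816), 0]) cube([39, 54, 850]);
translate([554, 83, 0]) mirror([1, 0, 0]) rotate([0, atan2(238, 816), 0]) cube([39, 54, 850]);
translate([0, 675, 0]) rotate([0, atan2(238, 816), 0]) cube([39, 54, 850]);
translate([554, 675, 0]) mirror([1, 0, 0]) rotate([0, atan2(238, 816), 0]) cube([39, 54, 850]);


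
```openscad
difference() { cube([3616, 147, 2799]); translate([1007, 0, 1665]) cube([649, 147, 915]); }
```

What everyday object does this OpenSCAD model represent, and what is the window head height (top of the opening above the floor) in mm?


A wall with a window opening. The window head height is 2580 mm.

A wall with a rectangular opening subtracted — a window. Sill at z = 1665, opening 915 mm tall, so the head is at 1665 + 915 = 2580 mm.


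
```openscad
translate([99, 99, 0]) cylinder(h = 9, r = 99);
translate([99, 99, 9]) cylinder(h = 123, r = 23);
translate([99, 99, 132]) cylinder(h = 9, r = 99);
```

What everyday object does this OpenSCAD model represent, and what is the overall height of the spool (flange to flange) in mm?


A spool. The overall height is 141 mm.

Three coaxial cylinders, large–small–large — a spool. Two 9 mm flanges and a 123 mm core give 9 + 123 + 9 = 141 mm.


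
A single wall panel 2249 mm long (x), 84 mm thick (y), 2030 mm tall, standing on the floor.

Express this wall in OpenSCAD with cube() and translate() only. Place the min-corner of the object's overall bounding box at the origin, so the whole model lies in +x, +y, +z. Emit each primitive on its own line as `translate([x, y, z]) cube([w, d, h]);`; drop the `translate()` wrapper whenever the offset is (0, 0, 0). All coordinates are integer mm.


cube([2249, 84, 2030]);


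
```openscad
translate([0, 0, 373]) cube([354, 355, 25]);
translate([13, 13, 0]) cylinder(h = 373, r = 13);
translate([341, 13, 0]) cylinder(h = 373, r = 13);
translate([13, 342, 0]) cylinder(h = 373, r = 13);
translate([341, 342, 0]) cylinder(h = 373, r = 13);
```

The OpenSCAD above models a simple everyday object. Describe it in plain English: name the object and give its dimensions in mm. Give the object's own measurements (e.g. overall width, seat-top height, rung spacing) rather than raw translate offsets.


A four-legged stool. The seat is a 354×355×25 mm slab whose top surface is at z = 398 mm; four round legs, each 26 mm in diameter, run from the floor (z = 0) to the underside of the seat, each leg's axis is inset half a diameter from the nearest pair of seat edges (so the leg's bounding box is flush with the corner).


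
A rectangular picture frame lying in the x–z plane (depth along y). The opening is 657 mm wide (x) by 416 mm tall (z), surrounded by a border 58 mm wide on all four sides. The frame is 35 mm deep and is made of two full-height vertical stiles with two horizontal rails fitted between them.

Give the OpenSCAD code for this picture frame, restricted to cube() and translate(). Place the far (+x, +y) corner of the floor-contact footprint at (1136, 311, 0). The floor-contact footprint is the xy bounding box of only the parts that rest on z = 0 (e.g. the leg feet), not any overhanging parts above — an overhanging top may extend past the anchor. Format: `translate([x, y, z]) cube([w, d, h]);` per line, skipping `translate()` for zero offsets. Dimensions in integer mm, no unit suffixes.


translate([363, 276, 0]) cube([58, 35, 532]);
translate([1078, 276, 0]) cube([58, 35, 532]);
translate([421, 276, 0]) cube([657, 35, 58]);
translate([421, 276, 474]) cube([657, 35, 58]);


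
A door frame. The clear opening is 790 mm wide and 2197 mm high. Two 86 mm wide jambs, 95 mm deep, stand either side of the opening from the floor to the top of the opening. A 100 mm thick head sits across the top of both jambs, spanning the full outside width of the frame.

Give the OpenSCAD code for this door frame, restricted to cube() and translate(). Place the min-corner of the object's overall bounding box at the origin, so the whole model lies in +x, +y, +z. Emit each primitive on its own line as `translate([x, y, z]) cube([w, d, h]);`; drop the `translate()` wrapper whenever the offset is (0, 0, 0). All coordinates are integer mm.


cube([86, 95, 2197]);
translate([876, 0, 0]) cube([86, 95, 2197]);
translate([0, 0, 2197]) cube([962, 95, 100]);


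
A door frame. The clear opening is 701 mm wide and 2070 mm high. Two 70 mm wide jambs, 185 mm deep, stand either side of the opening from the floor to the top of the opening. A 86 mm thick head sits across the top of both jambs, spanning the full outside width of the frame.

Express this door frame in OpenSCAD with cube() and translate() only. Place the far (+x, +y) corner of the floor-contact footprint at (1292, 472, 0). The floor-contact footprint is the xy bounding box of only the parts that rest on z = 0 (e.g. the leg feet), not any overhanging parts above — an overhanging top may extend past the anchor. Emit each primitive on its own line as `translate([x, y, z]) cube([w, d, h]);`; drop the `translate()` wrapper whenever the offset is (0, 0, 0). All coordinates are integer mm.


translate([451, 287, 0]) cube([70, 185, 2070]);
translate([1222, 287, 0]) cube([70, 185, 2070]);
translate([451, 287, 2070]) cube([841, 185, 86]);


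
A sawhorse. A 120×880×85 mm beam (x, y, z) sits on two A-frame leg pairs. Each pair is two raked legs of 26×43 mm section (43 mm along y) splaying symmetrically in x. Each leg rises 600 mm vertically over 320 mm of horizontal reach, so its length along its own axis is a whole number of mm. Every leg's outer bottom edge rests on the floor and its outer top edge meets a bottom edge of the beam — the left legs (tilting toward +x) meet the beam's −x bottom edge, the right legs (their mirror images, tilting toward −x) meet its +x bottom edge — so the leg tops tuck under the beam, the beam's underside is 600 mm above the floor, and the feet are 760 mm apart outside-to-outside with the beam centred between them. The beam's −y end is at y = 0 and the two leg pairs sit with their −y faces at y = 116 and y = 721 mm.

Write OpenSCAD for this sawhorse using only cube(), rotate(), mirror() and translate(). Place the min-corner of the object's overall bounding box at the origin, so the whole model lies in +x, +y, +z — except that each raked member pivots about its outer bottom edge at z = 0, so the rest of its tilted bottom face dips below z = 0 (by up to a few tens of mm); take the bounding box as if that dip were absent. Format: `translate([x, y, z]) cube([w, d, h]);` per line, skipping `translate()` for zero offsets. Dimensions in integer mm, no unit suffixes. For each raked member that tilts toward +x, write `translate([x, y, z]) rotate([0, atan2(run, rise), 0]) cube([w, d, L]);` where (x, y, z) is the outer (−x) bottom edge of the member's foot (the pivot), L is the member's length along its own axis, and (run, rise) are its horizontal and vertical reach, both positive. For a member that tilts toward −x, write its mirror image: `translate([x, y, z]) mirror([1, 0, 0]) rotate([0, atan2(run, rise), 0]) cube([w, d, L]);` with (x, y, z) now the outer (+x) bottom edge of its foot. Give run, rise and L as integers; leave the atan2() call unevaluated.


// leg length = √(320² + 600²) = 680
// right-leg outer foot x = 2·320 + 120 = 760
// beam min-corner = (320, 0, 600)
translate([320, 0, 600]) cube([120, 880, 85]);
translate([0, 116, 0]) rotate([0, atan2(320, 600), 0]) cube([26, 43, 680]);
translate([760, 116, 0]) mirror([1, 0, 0]) rotate([0, atan2(320, 600), 0]) cube([26, 43, 680]);
translate([0, 721, 0]) rotate([0, atan2(320, 600), 0]) cube([26, 43, 680]);
translate([760, 721, 0]) mirror([1, 0, 0]) rotate([0, atan2(320, 600), 0]) cube([26, 43, 680]);


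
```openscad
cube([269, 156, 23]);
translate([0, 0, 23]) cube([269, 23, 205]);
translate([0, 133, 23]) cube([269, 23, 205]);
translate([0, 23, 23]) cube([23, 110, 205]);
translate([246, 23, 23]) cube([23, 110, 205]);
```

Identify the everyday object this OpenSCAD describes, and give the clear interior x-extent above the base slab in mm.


An open box. The internal width is 223 mm.

A 269×156 base slab with four walls standing on it — an open box. The base is 269 mm wide and the walls are 23 mm thick, so the internal width is 269 − 2 × 23 = 223 mm.


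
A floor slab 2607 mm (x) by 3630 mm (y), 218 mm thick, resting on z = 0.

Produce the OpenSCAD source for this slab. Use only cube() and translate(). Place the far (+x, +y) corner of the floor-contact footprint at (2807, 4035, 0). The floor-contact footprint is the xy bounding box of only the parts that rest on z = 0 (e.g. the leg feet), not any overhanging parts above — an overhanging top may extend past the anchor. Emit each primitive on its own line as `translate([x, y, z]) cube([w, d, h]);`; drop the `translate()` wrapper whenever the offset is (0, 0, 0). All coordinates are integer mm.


translate([200, 405, 0]) cube([2607, 3630, 218]);


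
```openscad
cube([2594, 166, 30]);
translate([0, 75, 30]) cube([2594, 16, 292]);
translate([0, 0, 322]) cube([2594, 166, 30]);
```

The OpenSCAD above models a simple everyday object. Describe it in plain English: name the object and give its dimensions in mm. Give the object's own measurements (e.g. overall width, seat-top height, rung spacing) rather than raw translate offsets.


An I-beam lying along x, 2594 mm long. Overall section height 352 mm. Two flanges 166 mm wide (y) and 30 mm thick, one on the floor and one at the top; a web 16 mm thick runs between them, centred on the flange width.


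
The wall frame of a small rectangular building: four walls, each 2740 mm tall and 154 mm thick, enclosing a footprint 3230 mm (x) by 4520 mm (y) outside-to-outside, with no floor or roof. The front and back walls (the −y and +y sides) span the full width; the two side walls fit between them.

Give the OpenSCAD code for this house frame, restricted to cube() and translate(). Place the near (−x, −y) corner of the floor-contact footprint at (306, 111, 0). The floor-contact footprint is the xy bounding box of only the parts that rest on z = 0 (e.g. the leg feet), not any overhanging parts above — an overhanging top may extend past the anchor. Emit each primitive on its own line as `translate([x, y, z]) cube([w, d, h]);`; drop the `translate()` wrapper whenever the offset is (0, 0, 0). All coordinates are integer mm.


translate([306, 111, 0]) cube([3230, 154, 2740]);
translate([306, 4477, 0]) cube([3230, 154, 2740]);
translate([306, 265, 0]) cube([154, 4212, 2740]);
translate([3382, 265, 0]) cube([154, 4212, 2740]);


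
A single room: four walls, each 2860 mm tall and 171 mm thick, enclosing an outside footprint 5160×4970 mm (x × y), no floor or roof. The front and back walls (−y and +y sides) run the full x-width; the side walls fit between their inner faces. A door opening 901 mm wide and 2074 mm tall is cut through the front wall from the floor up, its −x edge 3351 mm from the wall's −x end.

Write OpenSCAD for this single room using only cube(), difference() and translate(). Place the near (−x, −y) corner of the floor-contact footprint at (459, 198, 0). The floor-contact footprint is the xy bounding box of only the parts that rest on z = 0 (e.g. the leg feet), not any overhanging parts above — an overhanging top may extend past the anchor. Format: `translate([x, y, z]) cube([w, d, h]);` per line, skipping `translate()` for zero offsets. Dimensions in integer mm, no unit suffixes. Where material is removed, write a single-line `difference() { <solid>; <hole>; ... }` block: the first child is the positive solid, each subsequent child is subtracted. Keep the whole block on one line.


difference() { translate([459, 198, 0]) cube([5160, 171, 2860]); translate([3810, 198, 0]) cube([901, 171, 2074]); }
translate([459, 4997, 0]) cube([5160, 171, 2860]);
translate([459, 369, 0]) cube([171, 4628, 2860]);
translate([5448, 369, 0]) cube([171, 4628, 2860]);


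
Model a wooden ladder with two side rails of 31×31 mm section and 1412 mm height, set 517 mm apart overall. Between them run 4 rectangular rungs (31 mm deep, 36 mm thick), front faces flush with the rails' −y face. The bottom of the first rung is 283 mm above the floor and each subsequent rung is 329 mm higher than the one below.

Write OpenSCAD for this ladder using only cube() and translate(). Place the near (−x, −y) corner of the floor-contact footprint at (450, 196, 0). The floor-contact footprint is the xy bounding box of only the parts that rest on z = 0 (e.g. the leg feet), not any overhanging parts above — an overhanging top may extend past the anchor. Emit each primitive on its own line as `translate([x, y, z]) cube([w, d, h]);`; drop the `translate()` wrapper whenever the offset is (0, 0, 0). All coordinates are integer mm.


translate([450, 196, 0]) cube([31, 31, 1412]);
translate([936, 196, 0]) cube([31, 31, 1412]);
translate([481, 196, 283]) cube([455, 31, 36]);
translate([481, 196, 612]) cube([455, 31, 36]);
translate([481, 196, 941]) cube([455, 31, 36]);
translate([481, 196, 1270]) cube([455, 31, 36]);


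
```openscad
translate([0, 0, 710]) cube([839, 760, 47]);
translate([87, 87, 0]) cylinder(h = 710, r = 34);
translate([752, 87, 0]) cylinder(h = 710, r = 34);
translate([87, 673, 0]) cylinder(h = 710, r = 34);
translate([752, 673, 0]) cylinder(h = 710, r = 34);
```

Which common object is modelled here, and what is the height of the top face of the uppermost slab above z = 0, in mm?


A table. The table height is 757 mm.

A 839×760×47 slab sits at z = 710 on four Ø68 mm round legs — a table. The top surface is at 710 + 47 = 757 mm.


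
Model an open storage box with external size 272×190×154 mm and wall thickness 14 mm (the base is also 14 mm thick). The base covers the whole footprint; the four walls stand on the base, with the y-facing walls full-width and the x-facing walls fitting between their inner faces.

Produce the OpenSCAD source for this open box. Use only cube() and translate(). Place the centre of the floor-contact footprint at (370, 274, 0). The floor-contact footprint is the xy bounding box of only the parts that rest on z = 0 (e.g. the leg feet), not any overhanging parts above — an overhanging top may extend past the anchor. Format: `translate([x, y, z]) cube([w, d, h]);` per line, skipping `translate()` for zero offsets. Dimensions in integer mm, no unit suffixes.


translate([234, 179, 0]) cube([272, 190, 14]);
translate([234, 179, 14]) cube([272, 14, 140]);
translate([234, 355, 14]) cube([272, 14, 140]);
translate([234, 193, 14]) cube([14, 162, 140]);
translate([492, 193, 14]) cube([14, 162, 140]);


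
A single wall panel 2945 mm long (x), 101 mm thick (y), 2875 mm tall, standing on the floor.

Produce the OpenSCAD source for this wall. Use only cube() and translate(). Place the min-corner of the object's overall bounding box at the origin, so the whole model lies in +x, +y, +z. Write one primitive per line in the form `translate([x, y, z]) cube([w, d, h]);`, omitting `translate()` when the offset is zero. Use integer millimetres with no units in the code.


cube([2945, 101, 2875]);


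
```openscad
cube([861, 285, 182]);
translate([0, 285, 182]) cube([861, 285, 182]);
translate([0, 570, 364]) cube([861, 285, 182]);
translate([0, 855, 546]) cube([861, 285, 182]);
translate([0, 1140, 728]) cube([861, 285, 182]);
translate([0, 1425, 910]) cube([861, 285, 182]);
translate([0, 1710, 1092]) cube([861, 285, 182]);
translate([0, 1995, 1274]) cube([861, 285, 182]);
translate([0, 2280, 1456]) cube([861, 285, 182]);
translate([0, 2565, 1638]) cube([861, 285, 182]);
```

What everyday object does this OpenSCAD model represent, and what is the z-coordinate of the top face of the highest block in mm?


A staircase. The total rise is 1820 mm.

10 identical blocks, each offset up and back from the previous — a staircase. Each step is 182 mm tall and there are 10 of them, so the total rise is 10 × 182 = 1820 mm.


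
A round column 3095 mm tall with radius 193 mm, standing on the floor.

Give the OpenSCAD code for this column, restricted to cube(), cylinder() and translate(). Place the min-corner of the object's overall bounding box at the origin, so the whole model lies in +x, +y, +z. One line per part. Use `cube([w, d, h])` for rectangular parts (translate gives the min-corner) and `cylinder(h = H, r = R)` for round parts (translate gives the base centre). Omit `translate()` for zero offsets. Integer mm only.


translate([193, 193, 0]) cylinder(h = 3095, r = 193);


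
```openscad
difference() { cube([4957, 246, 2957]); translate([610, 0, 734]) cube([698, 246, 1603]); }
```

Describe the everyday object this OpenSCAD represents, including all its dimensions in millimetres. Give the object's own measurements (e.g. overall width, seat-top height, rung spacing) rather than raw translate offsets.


A wall 4957 mm long (x), 246 mm thick (y), 2957 mm tall, with a rectangular window opening cut through it. The opening is 698 mm wide and 1603 mm tall; its sill is at z = 734 mm and its near (−x) edge is 610 mm from the wall's −x end. The opening passes through the full wall thickness.


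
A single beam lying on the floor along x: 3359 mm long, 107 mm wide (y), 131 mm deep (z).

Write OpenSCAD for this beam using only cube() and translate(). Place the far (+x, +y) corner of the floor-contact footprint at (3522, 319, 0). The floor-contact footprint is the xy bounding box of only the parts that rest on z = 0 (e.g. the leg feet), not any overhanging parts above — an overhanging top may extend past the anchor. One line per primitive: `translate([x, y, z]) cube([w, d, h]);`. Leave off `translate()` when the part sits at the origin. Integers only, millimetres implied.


translate([163, 212, 0]) cube([3359, 107, 131]);


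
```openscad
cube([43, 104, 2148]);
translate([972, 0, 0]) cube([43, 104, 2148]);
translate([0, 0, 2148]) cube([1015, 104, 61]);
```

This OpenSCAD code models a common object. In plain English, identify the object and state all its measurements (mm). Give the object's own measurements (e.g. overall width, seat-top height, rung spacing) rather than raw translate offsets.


A door frame. The clear opening is 929 mm wide and 2148 mm high. Two 43 mm wide jambs, 104 mm deep, stand either side of the opening from the floor to the top of the opening. A 61 mm thick head sits across the top of both jambs, spanning the full outside width of the frame.


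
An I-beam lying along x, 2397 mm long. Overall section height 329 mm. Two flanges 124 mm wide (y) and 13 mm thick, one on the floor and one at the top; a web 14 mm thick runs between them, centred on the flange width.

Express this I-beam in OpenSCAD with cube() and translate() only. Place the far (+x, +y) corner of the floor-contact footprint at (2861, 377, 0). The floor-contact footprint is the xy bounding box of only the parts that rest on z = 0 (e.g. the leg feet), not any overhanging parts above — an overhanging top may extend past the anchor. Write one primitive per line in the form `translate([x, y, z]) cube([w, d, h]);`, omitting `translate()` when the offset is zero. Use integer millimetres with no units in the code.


translate([464, 253, 0]) cube([2397, 124, 13]);
translate([464, 308, 13]) cube([2397, 14, 303]);
translate([464, 253, 316]) cube([2397, 124, 13]);


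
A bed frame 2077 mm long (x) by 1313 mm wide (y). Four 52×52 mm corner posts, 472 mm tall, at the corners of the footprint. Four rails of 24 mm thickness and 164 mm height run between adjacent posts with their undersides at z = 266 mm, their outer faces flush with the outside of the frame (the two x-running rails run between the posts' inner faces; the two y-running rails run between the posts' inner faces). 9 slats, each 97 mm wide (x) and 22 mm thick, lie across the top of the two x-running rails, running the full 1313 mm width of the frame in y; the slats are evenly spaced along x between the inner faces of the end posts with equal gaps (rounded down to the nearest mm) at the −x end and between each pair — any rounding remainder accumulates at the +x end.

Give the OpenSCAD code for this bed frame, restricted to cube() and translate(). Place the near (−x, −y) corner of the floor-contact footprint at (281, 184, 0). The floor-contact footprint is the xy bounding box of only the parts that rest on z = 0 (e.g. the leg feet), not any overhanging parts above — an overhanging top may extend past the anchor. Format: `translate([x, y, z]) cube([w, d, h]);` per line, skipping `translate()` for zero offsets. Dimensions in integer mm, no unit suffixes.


translate([281, 184, 0]) cube([52, 52, 472]);
translate([281, 1445, 0]) cube([52, 52, 472]);
translate([2306, 184, 0]) cube([52, 52, 472]);
translate([2306, 1445, 0]) cube([52, 52, 472]);
translate([333, 184, 266]) cube([1973, 24, 164]);
translate([333, 1473, 266]) cube([1973, 24, 164]);
translate([281, 236, 266]) cube([24, 1209, 164]);
translate([2334, 236, 266]) cube([24, 1209, 164]);
translate([443, 184, 430]) cube([97, 1313, 22]);
translate([650, 184, 430]) cube([97, 1313, 22]);
translate([857, 184, 430]) cube([97, 1313, 22]);
translate([1064, 184, 430]) cube([97, 1313, 22]);
translate([1271, 184, 430]) cube([97, 1313, 22]);
translate([1478, 184, 430]) cube([97, 1313, 22]);
translate([1685, 184, 430]) cube([97, 1313, 22]);
translate([1892, 184, 430]) cube([97, 1313, 22]);
translate([2099, 184, 430]) cube([97, 1313, 22]);


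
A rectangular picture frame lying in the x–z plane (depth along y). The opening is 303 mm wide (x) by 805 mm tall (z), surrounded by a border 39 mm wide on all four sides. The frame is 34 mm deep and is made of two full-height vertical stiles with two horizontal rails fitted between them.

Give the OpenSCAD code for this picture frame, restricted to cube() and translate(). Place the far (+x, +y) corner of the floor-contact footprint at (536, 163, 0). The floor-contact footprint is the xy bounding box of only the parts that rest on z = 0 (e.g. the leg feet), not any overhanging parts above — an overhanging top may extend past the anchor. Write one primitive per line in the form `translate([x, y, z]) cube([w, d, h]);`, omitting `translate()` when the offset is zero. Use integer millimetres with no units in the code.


translate([155, 129, 0]) cube([39, 34, 883]);
translate([497, 129, 0]) cube([39, 34, 883]);
translate([194, 129, 0]) cube([303, 34, 39]);
translate([194, 129, 844]) cube([303, 34, 39]);


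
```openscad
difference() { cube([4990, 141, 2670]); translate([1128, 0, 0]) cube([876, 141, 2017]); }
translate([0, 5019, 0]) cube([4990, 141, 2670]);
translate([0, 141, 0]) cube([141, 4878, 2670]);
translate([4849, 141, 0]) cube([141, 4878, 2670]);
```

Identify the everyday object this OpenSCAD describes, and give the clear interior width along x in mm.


A single room. The interior width is 4708 mm.

Four walls enclosing a rectangle with a door in the front wall — a room. Outside width 4990 minus two 141 mm walls gives 4708 mm.


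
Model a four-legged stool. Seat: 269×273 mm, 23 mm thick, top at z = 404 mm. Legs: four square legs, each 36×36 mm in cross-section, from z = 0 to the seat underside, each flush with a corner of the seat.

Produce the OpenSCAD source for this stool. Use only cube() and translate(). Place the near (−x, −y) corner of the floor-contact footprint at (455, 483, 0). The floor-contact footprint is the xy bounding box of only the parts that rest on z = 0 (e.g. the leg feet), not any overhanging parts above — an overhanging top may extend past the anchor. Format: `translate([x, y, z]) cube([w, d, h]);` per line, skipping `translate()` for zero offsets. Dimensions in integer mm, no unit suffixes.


translate([455, 483, 381]) cube([269, 273, 23]);
translate([455, 483, 0]) cube([36, 36, 381]);
translate([688, 483, 0]) cube([36, 36, 381]);
translate([455, 720, 0]) cube([36, 36, 381]);
translate([688, 720, 0]) cube([36, 36, 381]);


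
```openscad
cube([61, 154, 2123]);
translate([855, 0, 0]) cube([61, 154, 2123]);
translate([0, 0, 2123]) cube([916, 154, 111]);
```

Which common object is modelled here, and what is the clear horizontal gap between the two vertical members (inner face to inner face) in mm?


A door frame. The clear opening width is 794 mm.

Two 2123 mm tall posts with a header on top — a door frame. The left jamb is 61 mm wide at x = 0; the right jamb starts at x = 855. The clear opening is 855 − 61 = 794 mm.


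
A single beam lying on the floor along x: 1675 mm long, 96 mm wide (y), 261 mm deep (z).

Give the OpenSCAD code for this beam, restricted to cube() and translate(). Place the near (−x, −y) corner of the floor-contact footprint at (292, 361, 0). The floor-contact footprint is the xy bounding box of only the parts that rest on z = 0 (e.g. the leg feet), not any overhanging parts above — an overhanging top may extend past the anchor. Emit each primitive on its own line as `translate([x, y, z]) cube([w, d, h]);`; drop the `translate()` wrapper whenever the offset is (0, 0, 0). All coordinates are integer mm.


translate([292, 361, 0]) cube([1675, 96, 261]);


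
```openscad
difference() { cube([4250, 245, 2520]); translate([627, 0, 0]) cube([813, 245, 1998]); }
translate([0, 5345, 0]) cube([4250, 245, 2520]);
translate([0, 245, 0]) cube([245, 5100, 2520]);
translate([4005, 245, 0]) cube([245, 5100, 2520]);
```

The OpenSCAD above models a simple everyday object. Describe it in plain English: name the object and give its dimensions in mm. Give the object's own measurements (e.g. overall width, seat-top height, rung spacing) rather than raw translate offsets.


A single room: four walls, each 2520 mm tall and 245 mm thick, enclosing an outside footprint 4250×5590 mm (x × y), no floor or roof. The front and back walls (−y and +y sides) run the full x-width; the side walls fit between their inner faces. A door opening 813 mm wide and 1998 mm tall is cut through the front wall from the floor up, its −x edge 627 mm from the wall's −x end.


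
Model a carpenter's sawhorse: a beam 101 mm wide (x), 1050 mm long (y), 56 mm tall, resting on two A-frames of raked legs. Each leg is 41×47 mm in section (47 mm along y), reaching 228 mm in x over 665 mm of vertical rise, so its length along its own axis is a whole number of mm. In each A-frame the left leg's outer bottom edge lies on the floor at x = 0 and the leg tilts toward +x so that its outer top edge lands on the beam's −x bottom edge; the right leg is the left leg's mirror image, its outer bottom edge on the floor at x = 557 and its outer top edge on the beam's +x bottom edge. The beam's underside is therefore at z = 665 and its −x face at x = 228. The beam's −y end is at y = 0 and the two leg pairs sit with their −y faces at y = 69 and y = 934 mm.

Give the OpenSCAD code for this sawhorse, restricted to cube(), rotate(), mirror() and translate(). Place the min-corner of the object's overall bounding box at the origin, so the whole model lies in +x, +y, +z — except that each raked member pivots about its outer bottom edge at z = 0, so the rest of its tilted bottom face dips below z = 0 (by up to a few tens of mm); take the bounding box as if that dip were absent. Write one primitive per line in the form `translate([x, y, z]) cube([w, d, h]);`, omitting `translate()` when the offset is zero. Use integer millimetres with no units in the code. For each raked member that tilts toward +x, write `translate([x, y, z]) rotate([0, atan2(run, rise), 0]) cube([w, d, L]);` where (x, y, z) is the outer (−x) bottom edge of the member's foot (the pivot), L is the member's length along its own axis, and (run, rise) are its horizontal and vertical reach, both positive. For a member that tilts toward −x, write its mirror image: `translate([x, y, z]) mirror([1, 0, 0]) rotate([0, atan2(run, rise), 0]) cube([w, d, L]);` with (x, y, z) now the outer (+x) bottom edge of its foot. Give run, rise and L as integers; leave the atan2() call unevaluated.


translate([228, 0, 665]) cube([101, 1050, 56]);
translate([0, 69, 0]) rotate([0, atan2(228, 665), 0]) cube([41, 47, 703]);
translate([557, 69, 0]) mirror([1, 0, 0]) rotate([0, atan2(228, 665), 0]) cube([41, 47, 703]);
translate([0, 934, 0]) rotate([0, atan2(228, 665), 0]) cube([41, 47, 703]);
translate([557, 934, 0]) mirror([1, 0, 0]) rotate([0, atan2(228, 665), 0]) cube([41, 47, 703]);


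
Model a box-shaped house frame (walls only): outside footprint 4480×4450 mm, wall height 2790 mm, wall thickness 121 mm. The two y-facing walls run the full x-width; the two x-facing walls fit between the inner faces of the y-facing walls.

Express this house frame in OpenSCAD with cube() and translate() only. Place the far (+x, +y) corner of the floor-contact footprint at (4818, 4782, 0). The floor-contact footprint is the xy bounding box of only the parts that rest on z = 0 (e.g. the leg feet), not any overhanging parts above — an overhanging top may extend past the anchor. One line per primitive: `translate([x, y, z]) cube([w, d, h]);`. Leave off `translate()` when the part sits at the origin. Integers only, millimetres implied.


translate([338, 332, 0]) cube([4480, 121, 2790]);
translate([338, 4661, 0]) cube([4480, 121, 2790]);
translate([338, 453, 0]) cube([121, 4208, 2790]);
translate([4697, 453, 0]) cube([121, 4208, 2790]);


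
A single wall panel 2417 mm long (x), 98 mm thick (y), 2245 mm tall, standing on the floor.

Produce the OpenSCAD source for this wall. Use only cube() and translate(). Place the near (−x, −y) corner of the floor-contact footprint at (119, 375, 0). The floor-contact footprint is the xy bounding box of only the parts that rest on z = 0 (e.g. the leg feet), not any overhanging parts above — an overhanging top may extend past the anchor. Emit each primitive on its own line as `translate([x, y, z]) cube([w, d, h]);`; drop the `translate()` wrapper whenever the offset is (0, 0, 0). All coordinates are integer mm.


translate([119, 375, 0]) cube([2417, 98, 2245]);


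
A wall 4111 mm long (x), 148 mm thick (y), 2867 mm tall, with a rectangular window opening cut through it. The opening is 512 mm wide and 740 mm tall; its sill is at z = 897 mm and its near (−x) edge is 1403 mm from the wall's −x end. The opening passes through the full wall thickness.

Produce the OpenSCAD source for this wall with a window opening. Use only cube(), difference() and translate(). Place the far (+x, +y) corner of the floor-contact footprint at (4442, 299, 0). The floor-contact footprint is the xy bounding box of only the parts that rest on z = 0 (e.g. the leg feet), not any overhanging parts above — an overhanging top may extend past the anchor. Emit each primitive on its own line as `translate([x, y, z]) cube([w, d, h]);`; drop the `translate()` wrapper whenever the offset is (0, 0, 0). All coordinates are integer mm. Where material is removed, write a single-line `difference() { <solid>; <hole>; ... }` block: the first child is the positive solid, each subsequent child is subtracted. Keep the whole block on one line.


difference() { translate([331, 151, 0]) cube([4111, 148, 2867]); translate([1734, 151, 897]) cube([512, 148, 740]); }


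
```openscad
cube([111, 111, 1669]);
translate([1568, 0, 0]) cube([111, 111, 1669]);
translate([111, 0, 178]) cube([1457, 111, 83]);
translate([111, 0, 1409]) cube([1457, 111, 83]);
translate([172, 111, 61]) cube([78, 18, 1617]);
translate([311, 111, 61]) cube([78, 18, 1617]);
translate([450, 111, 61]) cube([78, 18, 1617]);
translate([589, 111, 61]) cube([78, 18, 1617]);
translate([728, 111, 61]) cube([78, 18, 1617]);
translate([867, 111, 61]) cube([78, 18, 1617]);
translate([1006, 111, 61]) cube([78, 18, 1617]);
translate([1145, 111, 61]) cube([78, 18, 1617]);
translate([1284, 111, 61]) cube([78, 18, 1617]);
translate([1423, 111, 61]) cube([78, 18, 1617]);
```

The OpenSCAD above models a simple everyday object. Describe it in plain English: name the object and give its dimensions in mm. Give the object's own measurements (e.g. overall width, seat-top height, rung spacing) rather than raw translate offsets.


A fence section. Two 111×111 mm posts, 1669 mm tall, stand on the floor with a clear span of 1457 mm between their inner faces. Two horizontal rails of 111×83 mm section span the gap between the posts with their undersides at z = 178 mm and z = 1409 mm, flush with the posts' −y face. 10 pickets, each 78 mm wide, 18 mm thick and 1617 mm tall, are fixed to the +y face of the rails with their bottoms at z = 61 mm, spaced across the span with a 61 mm gap after the −x post and between neighbouring pickets, with 67 mm left before the +x post.


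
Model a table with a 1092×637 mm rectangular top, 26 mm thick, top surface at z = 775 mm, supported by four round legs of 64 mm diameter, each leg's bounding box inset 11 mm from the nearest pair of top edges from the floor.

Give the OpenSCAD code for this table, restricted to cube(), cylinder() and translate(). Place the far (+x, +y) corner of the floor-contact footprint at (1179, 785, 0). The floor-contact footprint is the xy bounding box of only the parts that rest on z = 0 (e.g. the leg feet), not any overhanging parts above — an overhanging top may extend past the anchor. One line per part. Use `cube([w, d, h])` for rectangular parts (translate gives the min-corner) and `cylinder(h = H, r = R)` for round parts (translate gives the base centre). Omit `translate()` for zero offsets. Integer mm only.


translate([98, 159, 749]) cube([1092, 637, 26]);
translate([141, 202, 0]) cylinder(h = 749, r = 32);
translate([1147, 202, 0]) cylinder(h = 749, r = 32);
translate([141, 753, 0]) cylinder(h = 749, r = 32);
translate([1147, 753, 0]) cylinder(h = 749, r = 32);


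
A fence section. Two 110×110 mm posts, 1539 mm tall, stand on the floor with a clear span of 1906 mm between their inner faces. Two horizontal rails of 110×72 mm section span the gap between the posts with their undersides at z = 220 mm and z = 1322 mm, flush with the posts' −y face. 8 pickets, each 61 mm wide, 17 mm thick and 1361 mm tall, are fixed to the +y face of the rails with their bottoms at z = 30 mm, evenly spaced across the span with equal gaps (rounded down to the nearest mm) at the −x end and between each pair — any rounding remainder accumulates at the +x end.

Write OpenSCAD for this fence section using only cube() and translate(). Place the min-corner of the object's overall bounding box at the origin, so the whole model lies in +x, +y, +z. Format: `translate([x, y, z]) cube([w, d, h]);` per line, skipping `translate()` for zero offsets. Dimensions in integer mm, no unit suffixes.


cube([110, 110, 1539]);
translate([2016, 0, 0]) cube([110, 110, 1539]);
translate([110, 0, 220]) cube([1906, 110, 72]);
translate([110, 0, 1322]) cube([1906, 110, 72]);
translate([267, 110, 30]) cube([61, 17, 1361]);
translate([485, 110, 30]) cube([61, 17, 1361]);
translate([703, 110, 30]) cube([61, 17, 1361]);
translate([921, 110, 30]) cube([61, 17, 1361]);
translate([1139, 110, 30]) cube([61, 17, 1361]);
translate([1357, 110, 30]) cube([61, 17, 1361]);
translate([1575, 110, 30]) cube([61, 17, 1361]);
translate([1793, 110, 30]) cube([61, 17, 1361]);
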